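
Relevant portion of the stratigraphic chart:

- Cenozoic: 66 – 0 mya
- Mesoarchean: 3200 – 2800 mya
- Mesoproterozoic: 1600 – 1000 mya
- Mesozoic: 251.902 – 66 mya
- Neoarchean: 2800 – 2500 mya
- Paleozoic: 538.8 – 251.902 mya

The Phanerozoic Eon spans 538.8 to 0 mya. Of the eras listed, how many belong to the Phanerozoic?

Eras inside 538.8–0 Ma: Paleozoic, Mesozoic, Cenozoic — 3 in total.

3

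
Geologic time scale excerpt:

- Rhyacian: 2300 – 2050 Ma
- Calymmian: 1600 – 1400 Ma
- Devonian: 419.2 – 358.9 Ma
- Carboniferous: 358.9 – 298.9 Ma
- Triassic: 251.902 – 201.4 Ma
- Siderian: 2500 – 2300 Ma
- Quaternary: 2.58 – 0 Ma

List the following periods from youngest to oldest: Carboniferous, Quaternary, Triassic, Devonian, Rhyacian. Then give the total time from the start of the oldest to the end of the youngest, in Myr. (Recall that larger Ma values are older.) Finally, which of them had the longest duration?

Quaternary, Triassic, Carboniferous, Devonian, Rhyacian; total span 2300 Myr; longest is Rhyacian

From the excerpt: Carboniferous 358.9–298.9; Quaternary 2.58–0; Triassic 251.902–201.4; Devonian 419.2–358.9; Rhyacian 2300–2050 (Ma).
Larger Ma is earlier, so the oldest is Rhyacian and the youngest is Quaternary; youngest to oldest: Quaternary, Triassic, Carboniferous, Devonian, Rhyacian.
Oldest start 2300 minus youngest end 0 gives 2300 Myr overall.
Individual lengths (start − end): Quaternary 2.58; Triassic 50.502; Devonian 60.3; Rhyacian 250; Carboniferous 60. The largest is Rhyacian at 250 Myr.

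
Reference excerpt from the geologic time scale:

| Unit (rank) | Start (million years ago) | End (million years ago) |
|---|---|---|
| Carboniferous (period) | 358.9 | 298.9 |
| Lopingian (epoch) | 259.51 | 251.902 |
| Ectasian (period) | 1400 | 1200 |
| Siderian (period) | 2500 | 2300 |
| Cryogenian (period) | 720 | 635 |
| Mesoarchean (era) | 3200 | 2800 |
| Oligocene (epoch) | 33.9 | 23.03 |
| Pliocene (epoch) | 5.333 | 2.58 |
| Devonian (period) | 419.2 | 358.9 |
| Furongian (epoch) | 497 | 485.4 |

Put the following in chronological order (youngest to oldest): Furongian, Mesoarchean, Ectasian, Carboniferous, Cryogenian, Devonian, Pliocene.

Read off each span (Ma): Furongian 497–485.4; Mesoarchean 3200–2800; Ectasian 1400–1200; Carboniferous 358.9–298.9; Cryogenian 720–635; Devonian 419.2–358.9; Pliocene 5.333–2.58.
Larger Ma is older, so oldest→youngest is Mesoarchean, Ectasian, Cryogenian, Furongian, Devonian, Carboniferous, Pliocene; reverse it for youngest→oldest.

Pliocene, Carboniferous, Devonian, Furongian, Cryogenian, Ectasian, Mesoarchean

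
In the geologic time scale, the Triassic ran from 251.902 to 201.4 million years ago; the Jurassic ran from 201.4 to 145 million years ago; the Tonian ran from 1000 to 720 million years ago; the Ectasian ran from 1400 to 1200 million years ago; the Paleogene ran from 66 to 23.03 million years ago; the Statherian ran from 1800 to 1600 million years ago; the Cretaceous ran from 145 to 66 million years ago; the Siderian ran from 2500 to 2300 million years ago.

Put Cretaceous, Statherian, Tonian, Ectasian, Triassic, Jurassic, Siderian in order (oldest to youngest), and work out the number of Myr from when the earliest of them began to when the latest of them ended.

Siderian → Statherian → Ectasian → Tonian → Triassic → Jurassic → Cretaceous; total span 2434 Myr

Start ages (Ma): Siderian 2500, Statherian 1800, Ectasian 1400, Tonian 1000, Triassic 251.902, Jurassic 201.4, Cretaceous 145.
Ordered oldest to youngest: Siderian, Statherian, Ectasian, Tonian, Triassic, Jurassic, Cretaceous.
Span = 2500 − 66 = 2434 Myr.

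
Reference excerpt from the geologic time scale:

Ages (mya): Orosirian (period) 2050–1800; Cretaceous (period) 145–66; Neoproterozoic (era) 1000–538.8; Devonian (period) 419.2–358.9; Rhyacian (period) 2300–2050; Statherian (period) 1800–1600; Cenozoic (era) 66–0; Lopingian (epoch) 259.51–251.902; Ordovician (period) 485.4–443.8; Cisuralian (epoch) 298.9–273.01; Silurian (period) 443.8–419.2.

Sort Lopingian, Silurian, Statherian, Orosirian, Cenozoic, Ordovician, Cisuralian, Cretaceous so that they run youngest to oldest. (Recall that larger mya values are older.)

Cenozoic, then Cretaceous, then Lopingian, then Cisuralian, then Silurian, then Ordovician, then Statherian, then Orosirian

Read off each span (Ma): Lopingian 259.51–251.902; Silurian 443.8–419.2; Statherian 1800–1600; Orosirian 2050–1800; Cenozoic 66–0; Ordovician 485.4–443.8; Cisuralian 298.9–273.01; Cretaceous 145–66.
Larger Ma is older, so oldest→youngest is Orosirian, Statherian, Ordovician, Silurian, Cisuralian, Lopingian, Cretaceous, Cenozoic; reverse it for youngest→oldest.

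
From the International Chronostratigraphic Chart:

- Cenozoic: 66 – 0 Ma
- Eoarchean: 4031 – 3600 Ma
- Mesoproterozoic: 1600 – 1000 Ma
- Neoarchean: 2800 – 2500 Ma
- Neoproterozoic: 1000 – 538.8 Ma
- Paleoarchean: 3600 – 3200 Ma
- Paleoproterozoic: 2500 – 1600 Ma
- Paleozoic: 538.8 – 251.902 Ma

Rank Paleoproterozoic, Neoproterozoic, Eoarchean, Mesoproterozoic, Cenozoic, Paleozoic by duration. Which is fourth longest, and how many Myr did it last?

Durations: Paleoproterozoic 900; Neoproterozoic 461.2; Eoarchean 431; Mesoproterozoic 600; Cenozoic 66; Paleozoic 286.898 Myr.
Sorted longest-first: Paleoproterozoic (900), Mesoproterozoic (600), Neoproterozoic (461.2), Eoarchean (431), Paleozoic (286.898), Cenozoic (66).
The fourth longest is Eoarchean at 431 Myr.

Eoarchean, 431 million years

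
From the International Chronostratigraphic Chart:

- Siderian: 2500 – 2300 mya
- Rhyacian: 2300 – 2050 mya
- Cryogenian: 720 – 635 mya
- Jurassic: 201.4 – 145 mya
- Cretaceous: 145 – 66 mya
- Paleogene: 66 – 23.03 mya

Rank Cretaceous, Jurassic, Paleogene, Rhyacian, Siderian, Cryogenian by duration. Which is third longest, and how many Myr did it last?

Cryogenian, 85 million years

Durations: Cretaceous 79; Jurassic 56.4; Paleogene 42.97; Rhyacian 250; Siderian 200; Cryogenian 85 Myr.
Sorted longest-first: Rhyacian (250), Siderian (200), Cryogenian (85), Cretaceous (79), Jurassic (56.4), Paleogene (42.97).
The third longest is Cryogenian at 85 Myr.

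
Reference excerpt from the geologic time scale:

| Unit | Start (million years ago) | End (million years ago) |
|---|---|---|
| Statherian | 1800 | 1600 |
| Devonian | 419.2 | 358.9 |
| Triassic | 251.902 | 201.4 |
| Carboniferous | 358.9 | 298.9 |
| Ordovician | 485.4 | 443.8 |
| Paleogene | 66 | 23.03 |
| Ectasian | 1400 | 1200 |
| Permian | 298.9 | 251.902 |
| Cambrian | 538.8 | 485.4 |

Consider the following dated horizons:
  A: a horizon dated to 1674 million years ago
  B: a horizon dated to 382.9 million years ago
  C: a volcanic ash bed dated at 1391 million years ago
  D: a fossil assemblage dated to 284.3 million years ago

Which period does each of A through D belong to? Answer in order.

Match each age against the start–end ranges in the excerpt: A = 1674 Ma → Statherian (1800–1600); B = 382.9 Ma → Devonian (419.2–358.9); C = 1391 Ma → Ectasian (1400–1200); D = 284.3 Ma → Permian (298.9–251.902).

A — Statherian; B — Devonian; C — Ectasian; D — Permian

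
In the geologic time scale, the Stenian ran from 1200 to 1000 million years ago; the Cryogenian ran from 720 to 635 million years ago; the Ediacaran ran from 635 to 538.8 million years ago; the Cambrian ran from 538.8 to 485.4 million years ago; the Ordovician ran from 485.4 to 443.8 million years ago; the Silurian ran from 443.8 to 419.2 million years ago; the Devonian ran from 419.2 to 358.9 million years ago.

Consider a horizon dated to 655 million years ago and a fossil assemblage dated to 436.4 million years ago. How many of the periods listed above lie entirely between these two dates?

3

The older date is 655 Ma and the younger is 436.4 Ma.
Periods with start < 655 and end > 436.4 Ma: Ediacaran (635–538.8), Cambrian (538.8–485.4), Ordovician (485.4–443.8).
That is 3 complete periods.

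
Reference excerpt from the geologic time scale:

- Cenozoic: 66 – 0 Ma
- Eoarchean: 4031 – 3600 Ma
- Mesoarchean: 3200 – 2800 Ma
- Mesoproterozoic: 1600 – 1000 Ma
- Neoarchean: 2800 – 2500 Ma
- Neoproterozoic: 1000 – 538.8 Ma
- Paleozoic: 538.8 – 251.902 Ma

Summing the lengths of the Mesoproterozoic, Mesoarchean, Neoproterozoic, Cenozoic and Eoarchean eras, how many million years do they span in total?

Each duration: Mesoproterozoic = 600; Mesoarchean = 400; Neoproterozoic = 461.2; Cenozoic = 66; Eoarchean = 431.
Sum: 600 + 400 + 461.2 + 66 + 431 = 1958.2 Myr.

1958.2 million years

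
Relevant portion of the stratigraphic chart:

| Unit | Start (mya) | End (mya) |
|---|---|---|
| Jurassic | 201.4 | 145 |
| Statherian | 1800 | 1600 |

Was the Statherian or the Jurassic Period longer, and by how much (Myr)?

Statherian: 1800 − 1600 = 200 Myr.
Jurassic: 201.4 − 145 = 56.4 Myr.
Difference: 200 − 56.4 = 143.6 Myr, so the Statherian was longer.

Statherian, by 143.6 million years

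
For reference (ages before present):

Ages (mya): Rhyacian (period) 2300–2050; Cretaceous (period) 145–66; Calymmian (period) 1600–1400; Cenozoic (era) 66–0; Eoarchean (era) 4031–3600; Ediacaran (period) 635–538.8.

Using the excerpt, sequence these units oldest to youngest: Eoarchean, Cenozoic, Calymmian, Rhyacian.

Sorting by start age (descending Ma, since larger Ma = older): Eoarchean began 4031, Rhyacian began 2300, Calymmian began 1600, Cenozoic began 66.

Eoarchean, Rhyacian, Calymmian, Cenozoic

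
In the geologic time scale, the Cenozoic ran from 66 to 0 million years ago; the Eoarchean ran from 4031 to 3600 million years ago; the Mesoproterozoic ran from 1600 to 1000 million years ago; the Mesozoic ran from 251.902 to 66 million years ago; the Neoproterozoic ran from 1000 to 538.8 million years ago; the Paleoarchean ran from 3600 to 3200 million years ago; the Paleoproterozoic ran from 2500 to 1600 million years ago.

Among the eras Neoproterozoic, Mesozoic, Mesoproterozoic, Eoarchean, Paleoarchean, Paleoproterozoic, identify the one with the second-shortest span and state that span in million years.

Paleoarchean, 400 million years

Start − end for each: Neoproterozoic 1000 − 538.8 = 461.2; Mesozoic 251.902 − 66 = 185.902; Mesoproterozoic 1600 − 1000 = 600; Eoarchean 4031 − 3600 = 431; Paleoarchean 3600 − 3200 = 400; Paleoproterozoic 2500 − 1600 = 900.
Ranking these from shortest: Mesozoic < Paleoarchean < Eoarchean < Neoproterozoic < Mesoproterozoic < Paleoproterozoic.
Position 2 in that ranking is Paleoarchean, which lasted 400 Myr.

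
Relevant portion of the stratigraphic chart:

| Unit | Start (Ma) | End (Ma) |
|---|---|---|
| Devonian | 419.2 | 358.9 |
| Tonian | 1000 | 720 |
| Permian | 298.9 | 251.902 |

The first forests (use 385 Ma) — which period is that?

385 Ma lies between 419.2 and 358.9 Ma, so it falls in the Devonian.

Devonian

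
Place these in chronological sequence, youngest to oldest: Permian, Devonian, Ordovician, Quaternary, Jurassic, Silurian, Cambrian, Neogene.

Quaternary, Neogene, Jurassic, Permian, Devonian, Silurian, Ordovician, Cambrian

Group by era (each group listed oldest first) — Paleozoic: Cambrian, Ordovician, Silurian, Devonian, Permian; Mesozoic: Jurassic; Cenozoic: Neogene, Quaternary. The eras run Paleozoic → Mesozoic → Cenozoic. Concatenating the groups in that era order and then reversing gives youngest to oldest.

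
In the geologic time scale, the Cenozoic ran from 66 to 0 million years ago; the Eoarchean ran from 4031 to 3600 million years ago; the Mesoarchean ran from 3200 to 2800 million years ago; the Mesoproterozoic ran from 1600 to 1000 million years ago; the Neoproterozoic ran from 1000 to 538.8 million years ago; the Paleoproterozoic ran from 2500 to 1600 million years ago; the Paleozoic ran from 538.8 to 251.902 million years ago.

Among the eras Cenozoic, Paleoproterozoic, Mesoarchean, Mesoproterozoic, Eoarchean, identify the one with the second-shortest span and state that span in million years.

Durations: Cenozoic 66; Paleoproterozoic 900; Mesoarchean 400; Mesoproterozoic 600; Eoarchean 431 Myr.
Sorted shortest-first: Cenozoic (66), Mesoarchean (400), Eoarchean (431), Mesoproterozoic (600), Paleoproterozoic (900).
The second shortest is Mesoarchean at 400 Myr.

Mesoarchean, 400 million years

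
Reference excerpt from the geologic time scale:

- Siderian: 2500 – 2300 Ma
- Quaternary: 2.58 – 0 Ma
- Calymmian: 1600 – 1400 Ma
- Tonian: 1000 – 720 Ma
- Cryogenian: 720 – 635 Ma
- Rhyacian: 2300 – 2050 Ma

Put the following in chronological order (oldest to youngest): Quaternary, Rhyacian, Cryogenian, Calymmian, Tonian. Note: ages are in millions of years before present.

Rhyacian → Calymmian → Tonian → Cryogenian → Quaternary

The oldest of these is Rhyacian (starts 2300 Ma) and the youngest is Quaternary (ends 0 Ma).
In between, by decreasing start age: Calymmian (1600), Tonian (1000), Cryogenian (720).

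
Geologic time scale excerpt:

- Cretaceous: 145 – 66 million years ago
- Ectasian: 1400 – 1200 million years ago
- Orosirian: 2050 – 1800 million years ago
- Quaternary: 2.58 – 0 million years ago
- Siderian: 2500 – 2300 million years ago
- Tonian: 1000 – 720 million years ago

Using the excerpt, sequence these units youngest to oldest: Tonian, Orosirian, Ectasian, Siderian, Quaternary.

Quaternary, Tonian, Ectasian, Orosirian, Siderian

Read off each span (Ma): Tonian 1000–720; Orosirian 2050–1800; Ectasian 1400–1200; Siderian 2500–2300; Quaternary 2.58–0.
Larger Ma is older, so oldest→youngest is Siderian, Orosirian, Ectasian, Tonian, Quaternary; reverse it for youngest→oldest.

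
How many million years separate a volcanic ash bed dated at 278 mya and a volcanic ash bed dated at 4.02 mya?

278 − 4.02 = 273.98 million years.

273.98 million years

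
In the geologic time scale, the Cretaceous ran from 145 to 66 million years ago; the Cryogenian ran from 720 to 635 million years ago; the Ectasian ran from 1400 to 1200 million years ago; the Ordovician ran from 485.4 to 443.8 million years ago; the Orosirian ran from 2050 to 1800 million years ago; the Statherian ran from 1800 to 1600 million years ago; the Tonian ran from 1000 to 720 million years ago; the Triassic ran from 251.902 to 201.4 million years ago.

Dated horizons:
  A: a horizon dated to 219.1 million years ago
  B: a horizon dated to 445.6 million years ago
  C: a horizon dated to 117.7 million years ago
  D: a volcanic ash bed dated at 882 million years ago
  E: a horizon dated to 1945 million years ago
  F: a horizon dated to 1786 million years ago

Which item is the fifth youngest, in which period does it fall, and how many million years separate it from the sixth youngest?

Sorted youngest-first by Ma: C (117.7), A (219.1), B (445.6), D (882), F (1786), E (1945).
The fifth youngest is F at 1786 Ma, which lies in 1800–1600 Ma: the Statherian.
The sixth youngest is E at 1945 Ma; separation = |1786 − 1945| = 159 Myr.

F, in the Statherian; 159 million years to E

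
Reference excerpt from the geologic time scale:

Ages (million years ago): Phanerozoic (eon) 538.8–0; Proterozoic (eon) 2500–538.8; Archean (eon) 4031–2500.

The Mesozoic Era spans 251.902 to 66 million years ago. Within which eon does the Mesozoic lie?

Phanerozoic

The Mesozoic (251.902–66 Ma) lies entirely within 538.8–0 Ma, the Phanerozoic Eon.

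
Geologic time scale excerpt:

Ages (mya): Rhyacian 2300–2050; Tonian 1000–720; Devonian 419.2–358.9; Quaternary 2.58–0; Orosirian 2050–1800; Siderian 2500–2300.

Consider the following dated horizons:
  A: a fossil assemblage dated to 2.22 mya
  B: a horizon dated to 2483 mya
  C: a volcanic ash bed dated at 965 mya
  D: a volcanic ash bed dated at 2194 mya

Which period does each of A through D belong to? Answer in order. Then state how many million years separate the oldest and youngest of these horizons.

A: 2.22 Ma lies in 2.58–0 Ma, so Quaternary.
B: 2483 Ma lies in 2500–2300 Ma, so Siderian.
C: 965 Ma lies in 1000–720 Ma, so Tonian.
D: 2194 Ma lies in 2300–2050 Ma, so Rhyacian.
Oldest = 2483 Ma, youngest = 2.22 Ma → span 2480.78 Myr.

A — Quaternary; B — Siderian; C — Tonian; D — Rhyacian; span 2480.78 million years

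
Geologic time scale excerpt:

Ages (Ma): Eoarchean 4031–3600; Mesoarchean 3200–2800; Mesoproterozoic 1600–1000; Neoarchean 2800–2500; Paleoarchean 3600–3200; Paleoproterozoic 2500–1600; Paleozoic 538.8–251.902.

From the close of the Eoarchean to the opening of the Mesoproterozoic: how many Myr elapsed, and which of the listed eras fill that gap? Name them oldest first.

End of Eoarchean = 3600 Ma; start of Mesoproterozoic = 1600 Ma.
Gap = 3600 − 1600 = 2000 Myr.
Eras wholly inside 3600–1600 Ma: Paleoarchean (3600–3200), Mesoarchean (3200–2800), Neoarchean (2800–2500), Paleoproterozoic (2500–1600).

2000 million years; Paleoarchean, Mesoarchean, Neoarchean, Paleoproterozoic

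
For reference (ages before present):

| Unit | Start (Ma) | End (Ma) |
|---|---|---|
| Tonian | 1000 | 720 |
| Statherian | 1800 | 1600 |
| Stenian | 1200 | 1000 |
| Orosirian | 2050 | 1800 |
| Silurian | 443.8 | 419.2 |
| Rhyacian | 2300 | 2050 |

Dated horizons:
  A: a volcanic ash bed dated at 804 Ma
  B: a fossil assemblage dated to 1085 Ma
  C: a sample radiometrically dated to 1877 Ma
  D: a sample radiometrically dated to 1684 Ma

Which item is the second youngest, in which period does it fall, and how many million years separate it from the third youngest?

Sorted youngest-first by Ma: A (804), B (1085), D (1684), C (1877).
The second youngest is B at 1085 Ma, which lies in 1200–1000 Ma: the Stenian.
The third youngest is D at 1684 Ma; separation = |1085 − 1684| = 599 Myr.

B, in the Stenian; 599 million years to D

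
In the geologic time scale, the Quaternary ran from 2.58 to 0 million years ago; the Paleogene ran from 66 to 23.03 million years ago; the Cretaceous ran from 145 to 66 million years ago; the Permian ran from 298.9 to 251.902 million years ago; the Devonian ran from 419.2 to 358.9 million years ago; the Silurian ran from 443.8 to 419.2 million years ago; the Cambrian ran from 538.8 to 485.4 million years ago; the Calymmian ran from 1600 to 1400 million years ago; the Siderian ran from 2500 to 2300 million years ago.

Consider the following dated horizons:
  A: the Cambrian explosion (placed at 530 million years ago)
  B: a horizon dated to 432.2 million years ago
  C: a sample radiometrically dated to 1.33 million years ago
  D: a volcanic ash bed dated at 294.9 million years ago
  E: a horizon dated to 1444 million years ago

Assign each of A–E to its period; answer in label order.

A: 530 Ma lies in 538.8–485.4 Ma, so Cambrian.
B: 432.2 Ma lies in 443.8–419.2 Ma, so Silurian.
C: 1.33 Ma lies in 2.58–0 Ma, so Quaternary.
D: 294.9 Ma lies in 298.9–251.902 Ma, so Permian.
E: 1444 Ma lies in 1600–1400 Ma, so Calymmian.

A — Cambrian; B — Silurian; C — Quaternary; D — Permian; E — Calymmian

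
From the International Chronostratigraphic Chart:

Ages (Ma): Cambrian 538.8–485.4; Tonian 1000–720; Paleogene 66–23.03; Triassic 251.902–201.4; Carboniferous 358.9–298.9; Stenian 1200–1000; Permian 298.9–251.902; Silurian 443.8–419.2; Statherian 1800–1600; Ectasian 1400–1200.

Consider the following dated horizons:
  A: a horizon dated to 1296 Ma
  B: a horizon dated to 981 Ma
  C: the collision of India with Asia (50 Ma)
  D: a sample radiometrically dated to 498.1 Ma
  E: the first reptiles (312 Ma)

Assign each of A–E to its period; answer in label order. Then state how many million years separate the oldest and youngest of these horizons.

A — Ectasian; B — Tonian; C — Paleogene; D — Cambrian; E — Carboniferous; span 1246 million years

Match each age against the start–end ranges in the excerpt: A = 1296 Ma → Ectasian (1400–1200); B = 981 Ma → Tonian (1000–720); C = 50 Ma → Paleogene (66–23.03); D = 498.1 Ma → Cambrian (538.8–485.4); E = 312 Ma → Carboniferous (358.9–298.9).
The largest age is 1296 Ma and the smallest is 50 Ma; their difference is 1246 Myr.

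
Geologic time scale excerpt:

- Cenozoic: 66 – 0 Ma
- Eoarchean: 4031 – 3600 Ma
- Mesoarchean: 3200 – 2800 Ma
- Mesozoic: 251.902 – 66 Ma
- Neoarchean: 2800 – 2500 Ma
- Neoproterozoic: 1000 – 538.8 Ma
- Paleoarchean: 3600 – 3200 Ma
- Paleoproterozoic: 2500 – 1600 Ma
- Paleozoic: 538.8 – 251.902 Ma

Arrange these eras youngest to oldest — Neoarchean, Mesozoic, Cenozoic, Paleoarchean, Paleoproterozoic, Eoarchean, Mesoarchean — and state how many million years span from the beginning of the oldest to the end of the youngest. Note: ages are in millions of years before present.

Cenozoic, Mesozoic, Paleoproterozoic, Neoarchean, Mesoarchean, Paleoarchean, Eoarchean; total span 4031 Myr

From the excerpt: Neoarchean 2800–2500; Mesozoic 251.902–66; Cenozoic 66–0; Paleoarchean 3600–3200; Paleoproterozoic 2500–1600; Eoarchean 4031–3600; Mesoarchean 3200–2800 (Ma).
Larger Ma is earlier, so the oldest is Eoarchean and the youngest is Cenozoic; youngest to oldest: Cenozoic, Mesozoic, Paleoproterozoic, Neoarchean, Mesoarchean, Paleoarchean, Eoarchean.
Oldest start 4031 minus youngest end 0 gives 4031 Myr overall.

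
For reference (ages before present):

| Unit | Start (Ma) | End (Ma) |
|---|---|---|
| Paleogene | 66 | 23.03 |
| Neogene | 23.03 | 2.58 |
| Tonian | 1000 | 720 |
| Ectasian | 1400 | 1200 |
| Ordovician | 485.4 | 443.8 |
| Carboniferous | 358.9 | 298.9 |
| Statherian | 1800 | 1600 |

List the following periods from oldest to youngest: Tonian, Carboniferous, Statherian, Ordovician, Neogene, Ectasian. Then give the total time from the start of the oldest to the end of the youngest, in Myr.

From the excerpt: Tonian 1000–720; Carboniferous 358.9–298.9; Statherian 1800–1600; Ordovician 485.4–443.8; Neogene 23.03–2.58; Ectasian 1400–1200 (Ma).
Larger Ma is earlier, so the oldest is Statherian and the youngest is Neogene; oldest to youngest: Statherian, Ectasian, Tonian, Ordovician, Carboniferous, Neogene.
Oldest start 1800 minus youngest end 2.58 gives 1797.42 Myr overall.

Statherian, Ectasian, Tonian, Ordovician, Carboniferous, Neogene; total span 1797.42 Myr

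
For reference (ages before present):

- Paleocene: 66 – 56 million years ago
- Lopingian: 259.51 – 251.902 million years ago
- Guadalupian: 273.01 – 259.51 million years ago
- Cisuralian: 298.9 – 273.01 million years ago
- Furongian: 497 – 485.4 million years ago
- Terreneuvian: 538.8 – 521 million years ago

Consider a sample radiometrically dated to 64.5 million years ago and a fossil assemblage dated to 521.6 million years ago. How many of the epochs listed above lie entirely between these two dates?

521.6 Ma sits inside the Terreneuvian (538.8–521) and 64.5 Ma inside the Paleocene (66–56); neither of those is wholly between the two dates.
The listed epochs lying completely between them are Furongian, Cisuralian, Guadalupian, Lopingian — 4 in all.

4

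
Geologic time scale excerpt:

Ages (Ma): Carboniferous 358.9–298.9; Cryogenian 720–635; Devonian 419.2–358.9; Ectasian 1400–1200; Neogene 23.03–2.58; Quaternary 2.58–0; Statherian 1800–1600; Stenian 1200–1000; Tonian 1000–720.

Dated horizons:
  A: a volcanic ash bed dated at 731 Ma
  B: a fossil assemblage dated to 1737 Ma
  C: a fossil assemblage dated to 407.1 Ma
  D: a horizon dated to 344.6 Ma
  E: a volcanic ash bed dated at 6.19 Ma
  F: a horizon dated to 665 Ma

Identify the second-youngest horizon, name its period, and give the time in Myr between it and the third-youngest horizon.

Smaller Ma means younger, so youngest first: E 6.19 < D 344.6 < C 407.1 < F 665 < A 731 < B 1737.
Counting 2 along gives D (344.6 Ma); the excerpt puts that inside the Carboniferous, 358.9–298.9 Ma.
Next in line is C (407.1 Ma), and 407.1 − 344.6 = 62.5 Myr.

D, in the Carboniferous; 62.5 million years to C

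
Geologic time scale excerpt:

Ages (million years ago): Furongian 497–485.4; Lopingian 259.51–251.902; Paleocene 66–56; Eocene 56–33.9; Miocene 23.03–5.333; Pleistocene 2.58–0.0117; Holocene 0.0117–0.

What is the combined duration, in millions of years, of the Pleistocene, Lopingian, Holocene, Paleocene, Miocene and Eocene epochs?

59.985 million years

Each duration: Pleistocene = 2.5683; Lopingian = 7.608; Holocene = 0.0117; Paleocene = 10; Miocene = 17.697; Eocene = 22.1.
Sum: 2.5683 + 7.608 + 0.0117 + 10 + 17.697 + 22.1 = 59.985 Myr.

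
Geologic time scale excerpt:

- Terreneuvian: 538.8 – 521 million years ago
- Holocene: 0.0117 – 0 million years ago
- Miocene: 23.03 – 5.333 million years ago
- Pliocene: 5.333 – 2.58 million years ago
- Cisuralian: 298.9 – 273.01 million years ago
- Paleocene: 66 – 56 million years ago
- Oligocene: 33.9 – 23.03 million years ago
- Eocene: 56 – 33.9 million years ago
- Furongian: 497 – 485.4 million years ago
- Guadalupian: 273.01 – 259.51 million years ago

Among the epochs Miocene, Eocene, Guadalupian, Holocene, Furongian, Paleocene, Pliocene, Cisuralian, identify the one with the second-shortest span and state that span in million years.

Durations: Miocene 17.697; Eocene 22.1; Guadalupian 13.5; Holocene 0.0117; Furongian 11.6; Paleocene 10; Pliocene 2.753; Cisuralian 25.89 Myr.
Sorted shortest-first: Holocene (0.0117), Pliocene (2.753), Paleocene (10), Furongian (11.6), Guadalupian (13.5), Miocene (17.697), Eocene (22.1), Cisuralian (25.89).
The second shortest is Pliocene at 2.753 Myr.

Pliocene, 2.753 million years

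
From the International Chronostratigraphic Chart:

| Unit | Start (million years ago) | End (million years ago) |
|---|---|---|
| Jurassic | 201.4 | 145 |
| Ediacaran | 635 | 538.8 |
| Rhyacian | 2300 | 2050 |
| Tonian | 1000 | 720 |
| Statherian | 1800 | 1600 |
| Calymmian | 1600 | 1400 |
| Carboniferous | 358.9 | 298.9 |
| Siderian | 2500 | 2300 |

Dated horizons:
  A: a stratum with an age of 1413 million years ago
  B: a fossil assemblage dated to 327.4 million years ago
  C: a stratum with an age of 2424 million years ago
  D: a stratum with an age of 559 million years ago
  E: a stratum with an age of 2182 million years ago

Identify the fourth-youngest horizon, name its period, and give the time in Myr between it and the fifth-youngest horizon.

Sorted youngest-first by Ma: B (327.4), D (559), A (1413), E (2182), C (2424).
The fourth youngest is E at 2182 Ma, which lies in 2300–2050 Ma: the Rhyacian.
The fifth youngest is C at 2424 Ma; separation = |2182 − 2424| = 242 Myr.

E, in the Rhyacian; 242 million years to C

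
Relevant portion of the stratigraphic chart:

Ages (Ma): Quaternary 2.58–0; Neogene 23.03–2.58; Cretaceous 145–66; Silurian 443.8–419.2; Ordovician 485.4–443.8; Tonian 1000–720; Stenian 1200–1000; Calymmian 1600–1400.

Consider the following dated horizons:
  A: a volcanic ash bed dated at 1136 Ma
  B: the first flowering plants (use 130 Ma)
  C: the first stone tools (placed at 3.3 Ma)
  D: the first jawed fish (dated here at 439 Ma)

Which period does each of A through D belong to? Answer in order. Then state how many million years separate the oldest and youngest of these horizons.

A — Stenian; B — Cretaceous; C — Neogene; D — Silurian; span 1132.7 million years

Match each age against the start–end ranges in the excerpt: A = 1136 Ma → Stenian (1200–1000); B = 130 Ma → Cretaceous (145–66); C = 3.3 Ma → Neogene (23.03–2.58); D = 439 Ma → Silurian (443.8–419.2).
The largest age is 1136 Ma and the smallest is 3.3 Ma; their difference is 1132.7 Myr.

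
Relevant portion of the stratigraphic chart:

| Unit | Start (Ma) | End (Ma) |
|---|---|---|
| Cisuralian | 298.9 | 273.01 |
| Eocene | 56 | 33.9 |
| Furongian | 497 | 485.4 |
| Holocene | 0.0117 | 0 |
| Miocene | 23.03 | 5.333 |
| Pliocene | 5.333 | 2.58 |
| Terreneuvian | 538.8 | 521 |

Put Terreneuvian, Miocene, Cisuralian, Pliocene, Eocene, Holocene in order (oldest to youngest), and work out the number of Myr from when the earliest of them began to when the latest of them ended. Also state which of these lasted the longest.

Start ages (Ma): Terreneuvian 538.8, Cisuralian 298.9, Eocene 56, Miocene 23.03, Pliocene 5.333, Holocene 0.0117.
Ordered oldest to youngest: Terreneuvian, Cisuralian, Eocene, Miocene, Pliocene, Holocene.
Span = 538.8 − 0 = 538.8 Myr.
Durations: Miocene 17.697, Cisuralian 25.89, Eocene 22.1, Pliocene 2.753, Holocene 0.0117, Terreneuvian 17.8 → longest is Cisuralian (25.89 Myr).

Terreneuvian, Cisuralian, Eocene, Miocene, Pliocene, Holocene; total span 538.8 Myr; longest is Cisuralian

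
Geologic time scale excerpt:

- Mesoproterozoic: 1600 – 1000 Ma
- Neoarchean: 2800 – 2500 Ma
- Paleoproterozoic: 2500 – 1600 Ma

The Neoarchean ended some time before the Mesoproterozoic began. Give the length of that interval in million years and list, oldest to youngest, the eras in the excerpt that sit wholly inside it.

The Neoarchean closes at 2500 Ma and the Mesoproterozoic opens at 1600 Ma, so the interval is 2500 − 1600 = 900 Myr.
An era fits inside if it starts at or after 2500 Ma and ends at or before 1600 Ma; oldest first that gives Paleoproterozoic.

900 million years; Paleoproterozoic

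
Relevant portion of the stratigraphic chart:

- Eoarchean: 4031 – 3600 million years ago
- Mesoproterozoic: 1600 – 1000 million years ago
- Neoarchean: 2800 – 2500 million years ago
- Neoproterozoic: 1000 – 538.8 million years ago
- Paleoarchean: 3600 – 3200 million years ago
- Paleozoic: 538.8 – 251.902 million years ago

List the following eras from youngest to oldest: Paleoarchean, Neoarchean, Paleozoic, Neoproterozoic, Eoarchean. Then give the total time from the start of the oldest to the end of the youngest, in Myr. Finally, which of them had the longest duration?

From the excerpt: Paleoarchean 3600–3200; Neoarchean 2800–2500; Paleozoic 538.8–251.902; Neoproterozoic 1000–538.8; Eoarchean 4031–3600 (Ma).
Larger Ma is earlier, so the oldest is Eoarchean and the youngest is Paleozoic; youngest to oldest: Paleozoic, Neoproterozoic, Neoarchean, Paleoarchean, Eoarchean.
Oldest start 4031 minus youngest end 251.902 gives 3779.098 Myr overall.
Individual lengths (start − end): Paleoarchean 400; Paleozoic 286.898; Neoproterozoic 461.2; Neoarchean 300; Eoarchean 431. The largest is Neoproterozoic at 461.2 Myr.

Paleozoic, Neoproterozoic, Neoarchean, Paleoarchean, Eoarchean; total span 3779.098 Myr; longest is Neoproterozoic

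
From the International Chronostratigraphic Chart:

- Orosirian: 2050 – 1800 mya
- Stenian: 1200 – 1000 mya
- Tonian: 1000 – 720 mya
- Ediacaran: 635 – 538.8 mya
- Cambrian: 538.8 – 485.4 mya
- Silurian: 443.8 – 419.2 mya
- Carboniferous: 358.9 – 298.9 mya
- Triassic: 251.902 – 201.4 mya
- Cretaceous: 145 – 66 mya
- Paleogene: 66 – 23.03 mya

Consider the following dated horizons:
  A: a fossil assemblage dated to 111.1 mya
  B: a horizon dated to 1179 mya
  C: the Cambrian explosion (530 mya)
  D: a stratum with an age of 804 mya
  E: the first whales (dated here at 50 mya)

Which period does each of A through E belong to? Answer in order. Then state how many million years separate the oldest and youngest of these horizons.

A — Cretaceous; B — Stenian; C — Cambrian; D — Tonian; E — Paleogene; span 1129 million years

A: 111.1 Ma lies in 145–66 Ma, so Cretaceous.
B: 1179 Ma lies in 1200–1000 Ma, so Stenian.
C: 530 Ma lies in 538.8–485.4 Ma, so Cambrian.
D: 804 Ma lies in 1000–720 Ma, so Tonian.
E: 50 Ma lies in 66–23.03 Ma, so Paleogene.
Oldest = 1179 Ma, youngest = 50 Ma → span 1129 Myr.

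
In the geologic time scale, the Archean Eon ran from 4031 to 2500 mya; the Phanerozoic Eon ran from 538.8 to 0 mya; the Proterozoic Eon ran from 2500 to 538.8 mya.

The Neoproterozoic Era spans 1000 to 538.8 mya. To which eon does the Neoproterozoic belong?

The Neoproterozoic (1000–538.8 Ma) lies entirely within 2500–538.8 Ma, the Proterozoic Eon.

Proterozoic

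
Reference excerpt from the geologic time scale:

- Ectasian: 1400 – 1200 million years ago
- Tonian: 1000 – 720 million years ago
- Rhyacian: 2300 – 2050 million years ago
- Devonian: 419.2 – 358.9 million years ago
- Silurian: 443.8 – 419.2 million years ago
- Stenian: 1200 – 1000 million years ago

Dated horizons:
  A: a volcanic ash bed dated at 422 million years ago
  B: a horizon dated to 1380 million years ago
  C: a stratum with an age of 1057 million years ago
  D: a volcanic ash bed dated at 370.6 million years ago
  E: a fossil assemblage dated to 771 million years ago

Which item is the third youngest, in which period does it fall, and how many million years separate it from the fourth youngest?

E, in the Tonian; 286 million years to C

Sorted youngest-first by Ma: D (370.6), A (422), E (771), C (1057), B (1380).
The third youngest is E at 771 Ma, which lies in 1000–720 Ma: the Tonian.
The fourth youngest is C at 1057 Ma; separation = |771 − 1057| = 286 Myr.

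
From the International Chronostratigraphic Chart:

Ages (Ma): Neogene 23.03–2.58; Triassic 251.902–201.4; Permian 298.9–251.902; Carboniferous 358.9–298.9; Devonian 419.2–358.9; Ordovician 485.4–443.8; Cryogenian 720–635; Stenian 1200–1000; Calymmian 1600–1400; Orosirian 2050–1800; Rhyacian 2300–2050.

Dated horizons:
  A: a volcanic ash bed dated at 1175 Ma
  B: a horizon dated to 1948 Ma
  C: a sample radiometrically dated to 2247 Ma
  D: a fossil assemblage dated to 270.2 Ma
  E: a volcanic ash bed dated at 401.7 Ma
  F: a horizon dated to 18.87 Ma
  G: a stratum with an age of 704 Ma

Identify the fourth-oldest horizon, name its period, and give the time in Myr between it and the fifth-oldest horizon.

Sorted oldest-first by Ma: C (2247), B (1948), A (1175), G (704), E (401.7), D (270.2), F (18.87).
The fourth oldest is G at 704 Ma, which lies in 720–635 Ma: the Cryogenian.
The fifth oldest is E at 401.7 Ma; separation = |704 − 401.7| = 302.3 Myr.

G, in the Cryogenian; 302.3 million years to E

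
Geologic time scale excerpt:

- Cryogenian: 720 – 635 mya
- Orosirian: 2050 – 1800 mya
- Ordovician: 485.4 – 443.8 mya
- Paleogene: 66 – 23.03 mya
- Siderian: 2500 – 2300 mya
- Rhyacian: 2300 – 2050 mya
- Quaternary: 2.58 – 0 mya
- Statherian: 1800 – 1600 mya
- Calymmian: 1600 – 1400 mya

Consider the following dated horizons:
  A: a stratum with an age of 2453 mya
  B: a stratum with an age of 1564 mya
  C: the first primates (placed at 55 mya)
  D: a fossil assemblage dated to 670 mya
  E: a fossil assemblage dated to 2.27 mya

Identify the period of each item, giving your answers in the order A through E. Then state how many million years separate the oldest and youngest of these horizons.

A — Siderian; B — Calymmian; C — Paleogene; D — Cryogenian; E — Quaternary; span 2450.73 million years

A: 2453 Ma lies in 2500–2300 Ma, so Siderian.
B: 1564 Ma lies in 1600–1400 Ma, so Calymmian.
C: 55 Ma lies in 66–23.03 Ma, so Paleogene.
D: 670 Ma lies in 720–635 Ma, so Cryogenian.
E: 2.27 Ma lies in 2.58–0 Ma, so Quaternary.
Oldest = 2453 Ma, youngest = 2.27 Ma → span 2450.73 Myr.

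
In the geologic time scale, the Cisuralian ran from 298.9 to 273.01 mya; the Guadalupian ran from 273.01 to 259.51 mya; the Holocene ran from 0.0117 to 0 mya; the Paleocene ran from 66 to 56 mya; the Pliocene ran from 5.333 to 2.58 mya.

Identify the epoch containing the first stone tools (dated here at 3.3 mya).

3.3 Ma lies between 5.333 and 2.58 Ma, so it falls in the Pliocene.

Pliocene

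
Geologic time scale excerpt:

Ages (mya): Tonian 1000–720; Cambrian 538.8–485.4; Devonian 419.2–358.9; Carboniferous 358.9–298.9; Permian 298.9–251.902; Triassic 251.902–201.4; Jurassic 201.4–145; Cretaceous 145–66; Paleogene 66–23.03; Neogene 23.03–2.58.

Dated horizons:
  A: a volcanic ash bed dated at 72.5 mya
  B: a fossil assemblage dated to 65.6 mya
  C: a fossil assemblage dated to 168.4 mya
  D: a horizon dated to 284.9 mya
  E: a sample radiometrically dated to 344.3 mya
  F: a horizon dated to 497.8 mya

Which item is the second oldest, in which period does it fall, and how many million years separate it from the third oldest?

Larger Ma means older, so oldest first: F 497.8 > E 344.3 > D 284.9 > C 168.4 > A 72.5 > B 65.6.
Counting 2 along gives E (344.3 Ma); the excerpt puts that inside the Carboniferous, 358.9–298.9 Ma.
Next in line is D (284.9 Ma), and 344.3 − 284.9 = 59.4 Myr.

E, in the Carboniferous; 59.4 million years to D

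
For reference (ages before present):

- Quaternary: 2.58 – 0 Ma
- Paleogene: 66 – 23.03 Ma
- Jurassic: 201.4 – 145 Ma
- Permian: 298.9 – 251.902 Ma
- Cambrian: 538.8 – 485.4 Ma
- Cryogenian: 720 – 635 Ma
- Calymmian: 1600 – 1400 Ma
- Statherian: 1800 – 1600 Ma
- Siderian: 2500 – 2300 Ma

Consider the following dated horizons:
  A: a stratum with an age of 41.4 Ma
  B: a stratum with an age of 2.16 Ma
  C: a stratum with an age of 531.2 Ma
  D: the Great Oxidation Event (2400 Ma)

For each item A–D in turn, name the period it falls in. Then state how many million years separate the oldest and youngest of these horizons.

Match each age against the start–end ranges in the excerpt: A = 41.4 Ma → Paleogene (66–23.03); B = 2.16 Ma → Quaternary (2.58–0); C = 531.2 Ma → Cambrian (538.8–485.4); D = 2400 Ma → Siderian (2500–2300).
The largest age is 2400 Ma and the smallest is 2.16 Ma; their difference is 2397.84 Myr.

A — Paleogene; B — Quaternary; C — Cambrian; D — Siderian; span 2397.84 million years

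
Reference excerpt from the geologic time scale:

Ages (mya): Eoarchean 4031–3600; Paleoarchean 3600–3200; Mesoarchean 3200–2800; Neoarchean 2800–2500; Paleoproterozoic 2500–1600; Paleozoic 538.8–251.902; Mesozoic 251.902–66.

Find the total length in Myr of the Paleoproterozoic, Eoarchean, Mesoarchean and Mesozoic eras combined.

Duration is start − end for each: (2500 − 1600) + (4031 − 3600) + (3200 − 2800) + (251.902 − 66).
That is 900 + 431 + 400 + 185.902, which totals 1916.902 million years.

1916.902 million years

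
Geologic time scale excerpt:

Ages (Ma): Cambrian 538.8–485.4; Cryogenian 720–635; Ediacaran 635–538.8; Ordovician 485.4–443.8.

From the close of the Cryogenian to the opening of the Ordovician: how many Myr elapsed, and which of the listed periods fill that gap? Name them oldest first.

149.6 million years; Ediacaran, Cambrian

The Cryogenian closes at 635 Ma and the Ordovician opens at 485.4 Ma, so the interval is 635 − 485.4 = 149.6 Myr.
A period fits inside if it starts at or after 635 Ma and ends at or before 485.4 Ma; oldest first that gives Ediacaran, Cambrian.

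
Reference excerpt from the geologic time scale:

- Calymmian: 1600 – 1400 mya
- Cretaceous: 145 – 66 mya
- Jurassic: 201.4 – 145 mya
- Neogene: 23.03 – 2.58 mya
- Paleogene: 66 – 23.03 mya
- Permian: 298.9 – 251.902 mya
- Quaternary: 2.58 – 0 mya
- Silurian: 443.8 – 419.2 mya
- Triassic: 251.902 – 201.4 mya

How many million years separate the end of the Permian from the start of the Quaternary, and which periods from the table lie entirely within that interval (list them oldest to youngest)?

249.322 million years; Triassic, Jurassic, Cretaceous, Paleogene, Neogene

End of Permian = 251.902 Ma; start of Quaternary = 2.58 Ma.
Gap = 251.902 − 2.58 = 249.322 Myr.
Periods wholly inside 251.902–2.58 Ma: Triassic (251.902–201.4), Jurassic (201.4–145), Cretaceous (145–66), Paleogene (66–23.03), Neogene (23.03–2.58).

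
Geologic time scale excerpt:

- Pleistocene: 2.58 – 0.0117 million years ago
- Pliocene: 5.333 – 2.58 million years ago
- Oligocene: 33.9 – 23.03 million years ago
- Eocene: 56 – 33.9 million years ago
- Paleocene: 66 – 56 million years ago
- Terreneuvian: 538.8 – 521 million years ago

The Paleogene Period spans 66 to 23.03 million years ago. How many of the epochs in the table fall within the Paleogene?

Epochs inside 66–23.03 Ma: Paleocene, Eocene, Oligocene — 3 in total.

3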